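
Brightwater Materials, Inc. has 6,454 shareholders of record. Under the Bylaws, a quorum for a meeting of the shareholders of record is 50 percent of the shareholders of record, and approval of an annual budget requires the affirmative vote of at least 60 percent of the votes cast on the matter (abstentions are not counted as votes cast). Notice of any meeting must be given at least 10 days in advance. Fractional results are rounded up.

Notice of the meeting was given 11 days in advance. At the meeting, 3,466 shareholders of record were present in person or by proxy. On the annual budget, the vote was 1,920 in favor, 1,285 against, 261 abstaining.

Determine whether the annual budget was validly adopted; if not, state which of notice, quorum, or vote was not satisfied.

Notice: 11 days given; 10 required. Satisfied.
Quorum: 50% of 6,454 = 3,227; 3,466 present. Satisfied.
Vote: requires three-fifths of the votes cast (3,466 − 261 abstaining = 3,205); 3/5 of 3205 = 1923, so 1,923 needed; 1,920 in favor. Not satisfied.

Invalid — vote requirement not satisfied.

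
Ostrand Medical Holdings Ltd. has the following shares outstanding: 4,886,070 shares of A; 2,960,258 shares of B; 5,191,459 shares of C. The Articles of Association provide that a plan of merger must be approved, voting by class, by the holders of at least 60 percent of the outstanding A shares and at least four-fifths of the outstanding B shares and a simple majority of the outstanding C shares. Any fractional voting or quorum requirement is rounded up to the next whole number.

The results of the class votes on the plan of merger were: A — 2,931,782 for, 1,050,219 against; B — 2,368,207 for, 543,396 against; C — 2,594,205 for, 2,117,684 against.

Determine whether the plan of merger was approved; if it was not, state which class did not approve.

A: 3/5 of 4886070 = 2931642; 2,931,642 required, 2,931,782 in favor — approved.
B: 4/5 of 2960258 = 2368206.40, rounded up to 2368207; 2,368,207 required, 2,368,207 in favor — approved.
C: a majority of 5191459 is 2595730; 2,595,730 required, 2,594,205 in favor — not approved.

Not approved — the C shares did not give the required vote.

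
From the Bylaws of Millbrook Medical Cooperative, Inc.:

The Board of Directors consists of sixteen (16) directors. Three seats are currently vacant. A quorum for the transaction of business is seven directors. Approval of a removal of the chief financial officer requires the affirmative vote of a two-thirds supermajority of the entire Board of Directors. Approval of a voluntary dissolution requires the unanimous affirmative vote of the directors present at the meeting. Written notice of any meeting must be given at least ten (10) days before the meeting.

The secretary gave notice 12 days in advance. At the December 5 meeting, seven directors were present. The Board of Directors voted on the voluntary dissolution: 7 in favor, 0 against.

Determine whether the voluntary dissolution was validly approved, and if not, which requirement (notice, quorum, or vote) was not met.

Valid — all requirements satisfied.

Notice: 12 days given; 10 required (12 ≥ 10). Satisfied.
Quorum: 7 present; quorum is 7. Satisfied.
Vote: the voluntary dissolution requires the unanimous vote of the directors present (7). Unanimous means all 7, so 7 affirmative votes are needed; 7 voted in favor. Satisfied.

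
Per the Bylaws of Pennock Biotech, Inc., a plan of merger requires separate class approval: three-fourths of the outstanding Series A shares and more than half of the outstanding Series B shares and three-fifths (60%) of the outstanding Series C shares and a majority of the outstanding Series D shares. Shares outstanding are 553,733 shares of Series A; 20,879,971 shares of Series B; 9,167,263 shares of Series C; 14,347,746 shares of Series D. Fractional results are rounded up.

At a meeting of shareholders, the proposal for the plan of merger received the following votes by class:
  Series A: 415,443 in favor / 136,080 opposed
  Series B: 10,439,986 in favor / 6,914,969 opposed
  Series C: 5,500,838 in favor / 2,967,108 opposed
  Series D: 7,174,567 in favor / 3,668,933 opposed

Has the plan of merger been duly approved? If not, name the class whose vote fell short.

Approved — every class gave the required vote.

Series A: 3/4 of 553733 = 415299.75, rounded up to 415300; 415,300 required, 415,443 in favor — approved.
Series B: a majority of 20879971 is 10439986; 10,439,986 required, 10,439,986 in favor — approved.
Series C: 3/5 of 9167263 = 5500357.80, rounded up to 5500358; 5,500,358 required, 5,500,838 in favor — approved.
Series D: a majority of 14347746 is 7173874; 7,173,874 required, 7,174,567 in favor — approved.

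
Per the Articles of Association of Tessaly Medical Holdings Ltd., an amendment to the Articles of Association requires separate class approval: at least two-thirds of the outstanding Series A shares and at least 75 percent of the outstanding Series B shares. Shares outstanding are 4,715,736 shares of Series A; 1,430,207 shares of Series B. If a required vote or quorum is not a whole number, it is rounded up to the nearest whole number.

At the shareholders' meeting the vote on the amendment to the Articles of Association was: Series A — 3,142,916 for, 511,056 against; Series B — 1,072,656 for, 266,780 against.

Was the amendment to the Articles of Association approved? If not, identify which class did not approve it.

Series A: 2/3 of 4715736 = 3143824; 3,143,824 required, 3,142,916 in favor — not approved.
Series B: 3/4 of 1430207 = 1072655.25, rounded up to 1072656; 1,072,656 required, 1,072,656 in favor — approved.

Not approved — the Series A shares did not give the required vote.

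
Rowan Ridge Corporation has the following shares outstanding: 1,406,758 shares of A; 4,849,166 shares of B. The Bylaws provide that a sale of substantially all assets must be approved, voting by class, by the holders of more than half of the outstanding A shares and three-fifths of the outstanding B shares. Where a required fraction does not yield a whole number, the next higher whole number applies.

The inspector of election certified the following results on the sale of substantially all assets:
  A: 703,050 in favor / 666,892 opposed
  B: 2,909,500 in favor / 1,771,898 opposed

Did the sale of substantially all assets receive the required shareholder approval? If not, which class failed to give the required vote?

A: a majority of 1406758 is 703380; 703,380 required, 703,050 in favor — not approved.
B: 3/5 of 4849166 = 2909499.60, rounded up to 2909500; 2,909,500 required, 2,909,500 in favor — approved.

Not approved — the A shares did not give the required vote.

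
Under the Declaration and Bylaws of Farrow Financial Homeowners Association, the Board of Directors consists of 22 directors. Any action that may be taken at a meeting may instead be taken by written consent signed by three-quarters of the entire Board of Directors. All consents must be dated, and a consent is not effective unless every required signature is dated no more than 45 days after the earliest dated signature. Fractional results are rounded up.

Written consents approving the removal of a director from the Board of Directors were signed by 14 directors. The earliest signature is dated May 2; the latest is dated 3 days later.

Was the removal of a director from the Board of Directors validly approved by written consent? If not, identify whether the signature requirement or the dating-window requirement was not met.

Not effective — insufficient signatures.

Signatures required: three-quarters of 22 — 3/4 of 22 = 16.50, rounded up to 17, so 17 needed; 14 signed. Insufficient.
Dating window: the latest signature is 3 days after the earliest; the limit is 45 days. Within the window.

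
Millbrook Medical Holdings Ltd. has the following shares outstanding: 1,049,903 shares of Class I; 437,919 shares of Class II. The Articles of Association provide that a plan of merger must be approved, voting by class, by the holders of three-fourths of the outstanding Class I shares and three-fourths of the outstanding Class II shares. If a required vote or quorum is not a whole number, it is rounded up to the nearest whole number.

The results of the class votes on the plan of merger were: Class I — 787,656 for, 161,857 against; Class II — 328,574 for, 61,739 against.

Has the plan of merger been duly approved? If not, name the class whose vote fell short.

Class I: 3/4 of 1049903 = 787427.25, rounded up to 787428; 787,428 required, 787,656 in favor — approved.
Class II: 3/4 of 437919 = 328439.25, rounded up to 328440; 328,440 required, 328,574 in favor — approved.

Approved — every class gave the required vote.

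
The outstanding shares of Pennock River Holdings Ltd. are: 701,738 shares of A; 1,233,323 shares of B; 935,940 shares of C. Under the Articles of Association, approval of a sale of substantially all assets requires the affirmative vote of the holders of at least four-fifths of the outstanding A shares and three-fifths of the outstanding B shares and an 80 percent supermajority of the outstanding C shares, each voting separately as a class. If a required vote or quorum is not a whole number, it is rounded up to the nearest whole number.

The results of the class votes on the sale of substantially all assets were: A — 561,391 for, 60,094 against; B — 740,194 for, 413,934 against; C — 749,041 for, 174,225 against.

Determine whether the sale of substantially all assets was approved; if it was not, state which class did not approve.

Approved — every class gave the required vote.

A: 4/5 of 701738 = 561390.40, rounded up to 561391; 561,391 required, 561,391 in favor — approved.
B: 3/5 of 1233323 = 739993.80, rounded up to 739994; 739,994 required, 740,194 in favor — approved.
C: 4/5 of 935940 = 748752; 748,752 required, 749,041 in favor — approved.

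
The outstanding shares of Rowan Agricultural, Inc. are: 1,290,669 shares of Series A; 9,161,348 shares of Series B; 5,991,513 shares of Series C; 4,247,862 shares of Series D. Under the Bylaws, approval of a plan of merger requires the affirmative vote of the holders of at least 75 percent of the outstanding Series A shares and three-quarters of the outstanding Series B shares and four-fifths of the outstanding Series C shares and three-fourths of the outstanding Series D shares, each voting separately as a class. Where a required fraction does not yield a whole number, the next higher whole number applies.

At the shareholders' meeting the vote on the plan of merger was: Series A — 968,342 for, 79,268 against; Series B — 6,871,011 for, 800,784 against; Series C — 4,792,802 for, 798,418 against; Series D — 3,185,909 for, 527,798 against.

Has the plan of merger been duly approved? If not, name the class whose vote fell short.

Not approved — the Series C shares did not give the required vote.

Series A: 3/4 of 1290669 = 968001.75, rounded up to 968002; 968,002 required, 968,342 in favor — approved.
Series B: 3/4 of 9161348 = 6871011; 6,871,011 required, 6,871,011 in favor — approved.
Series C: 4/5 of 5991513 = 4793210.40, rounded up to 4793211; 4,793,211 required, 4,792,802 in favor — not approved.
Series D: 3/4 of 4247862 = 3185896.50, rounded up to 3185897; 3,185,897 required, 3,185,909 in favor — approved.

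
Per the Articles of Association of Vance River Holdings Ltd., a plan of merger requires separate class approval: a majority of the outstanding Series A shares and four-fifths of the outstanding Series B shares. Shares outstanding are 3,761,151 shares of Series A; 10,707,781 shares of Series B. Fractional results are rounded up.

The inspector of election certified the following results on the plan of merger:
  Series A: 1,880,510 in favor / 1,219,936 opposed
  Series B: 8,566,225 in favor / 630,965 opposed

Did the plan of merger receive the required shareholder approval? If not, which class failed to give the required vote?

Not approved — the Series A shares did not give the required vote.

Series A: a majority of 3761151 is 1880576; 1,880,576 required, 1,880,510 in favor — not approved.
Series B: 4/5 of 10707781 = 8566224.80, rounded up to 8566225; 8,566,225 required, 8,566,225 in favor — approved.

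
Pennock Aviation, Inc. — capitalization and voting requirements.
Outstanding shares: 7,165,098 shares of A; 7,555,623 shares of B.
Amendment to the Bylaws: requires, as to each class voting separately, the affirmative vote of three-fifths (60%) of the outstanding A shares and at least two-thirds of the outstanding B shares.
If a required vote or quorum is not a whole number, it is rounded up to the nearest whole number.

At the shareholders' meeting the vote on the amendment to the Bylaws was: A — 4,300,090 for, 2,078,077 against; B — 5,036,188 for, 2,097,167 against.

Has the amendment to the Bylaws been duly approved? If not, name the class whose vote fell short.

A: 3/5 of 7165098 = 4299058.80, rounded up to 4299059; 4,299,059 required, 4,300,090 in favor — approved.
B: 2/3 of 7555623 = 5037082; 5,037,082 required, 5,036,188 in favor — not approved.

Not approved — the B shares did not give the required vote.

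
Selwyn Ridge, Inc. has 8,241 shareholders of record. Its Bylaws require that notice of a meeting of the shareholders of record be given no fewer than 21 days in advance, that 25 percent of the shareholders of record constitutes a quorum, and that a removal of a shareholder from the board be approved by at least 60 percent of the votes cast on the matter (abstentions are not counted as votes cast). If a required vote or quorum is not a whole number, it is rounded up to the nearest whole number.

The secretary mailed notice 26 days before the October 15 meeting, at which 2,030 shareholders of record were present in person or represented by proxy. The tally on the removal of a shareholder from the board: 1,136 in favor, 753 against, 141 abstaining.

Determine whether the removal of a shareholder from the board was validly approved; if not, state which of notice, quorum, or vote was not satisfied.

Invalid — quorum requirement not satisfied.

Notice: 26 days given; 21 required. Satisfied.
Quorum: 25% of 8,241 = 2,060.25, rounded up to 2,061; 2,030 present. Not satisfied.
Vote: requires three-fifths of the votes cast (2,030 − 141 abstaining = 1,889); 3/5 of 1889 = 1133.40, rounded up to 1134, so 1,134 needed; 1,136 in favor. Satisfied.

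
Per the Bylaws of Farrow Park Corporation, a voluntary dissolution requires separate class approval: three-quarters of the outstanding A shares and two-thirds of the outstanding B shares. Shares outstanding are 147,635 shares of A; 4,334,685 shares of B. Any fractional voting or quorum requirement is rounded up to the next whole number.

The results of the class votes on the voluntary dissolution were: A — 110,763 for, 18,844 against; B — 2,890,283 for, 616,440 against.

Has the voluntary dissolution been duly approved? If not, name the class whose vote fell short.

Approved — every class gave the required vote.

A: 3/4 of 147635 = 110726.25, rounded up to 110727; 110,727 required, 110,763 in favor — approved.
B: 2/3 of 4334685 = 2889790; 2,889,790 required, 2,890,283 in favor — approved.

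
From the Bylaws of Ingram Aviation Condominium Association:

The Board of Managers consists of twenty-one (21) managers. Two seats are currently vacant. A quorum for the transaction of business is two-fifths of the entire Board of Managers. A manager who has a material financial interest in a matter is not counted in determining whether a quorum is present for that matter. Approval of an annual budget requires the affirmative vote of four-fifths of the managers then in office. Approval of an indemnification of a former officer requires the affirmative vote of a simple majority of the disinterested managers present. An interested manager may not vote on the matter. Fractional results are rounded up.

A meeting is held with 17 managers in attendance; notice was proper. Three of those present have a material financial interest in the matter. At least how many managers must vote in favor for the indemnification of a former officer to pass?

8

The indemnification of a former officer requires a majority of the disinterested managers present (17 − 3 = 14).
A majority of 14 is 8.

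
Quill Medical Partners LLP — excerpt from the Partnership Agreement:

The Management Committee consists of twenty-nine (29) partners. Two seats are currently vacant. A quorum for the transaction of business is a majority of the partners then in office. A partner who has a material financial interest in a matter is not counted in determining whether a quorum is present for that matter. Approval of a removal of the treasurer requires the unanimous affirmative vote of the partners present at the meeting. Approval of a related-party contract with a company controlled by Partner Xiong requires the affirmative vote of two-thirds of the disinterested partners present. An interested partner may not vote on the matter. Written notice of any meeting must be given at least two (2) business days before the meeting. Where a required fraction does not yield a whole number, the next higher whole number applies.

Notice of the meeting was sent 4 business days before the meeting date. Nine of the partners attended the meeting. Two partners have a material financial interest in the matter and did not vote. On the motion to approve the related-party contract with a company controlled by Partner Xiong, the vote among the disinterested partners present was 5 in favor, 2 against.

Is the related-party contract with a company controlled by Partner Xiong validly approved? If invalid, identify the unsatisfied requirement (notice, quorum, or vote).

Invalid — quorum requirement not satisfied.

Notice: 4 business days given; 2 required (4 ≥ 2). Satisfied.
Quorum: 9 present, but the 2 interested partners do not count, leaving 7. Quorum is 14. Not satisfied.
Vote: the related-party contract with a company controlled by Partner Xiong requires two-thirds of the disinterested partners present (9 − 2 = 7). 2/3 of 7 = 4.67, rounded up to 5, so 5 affirmative votes are needed; 5 voted in favor. Satisfied. (Moot — without a quorum no business can be validly transacted.)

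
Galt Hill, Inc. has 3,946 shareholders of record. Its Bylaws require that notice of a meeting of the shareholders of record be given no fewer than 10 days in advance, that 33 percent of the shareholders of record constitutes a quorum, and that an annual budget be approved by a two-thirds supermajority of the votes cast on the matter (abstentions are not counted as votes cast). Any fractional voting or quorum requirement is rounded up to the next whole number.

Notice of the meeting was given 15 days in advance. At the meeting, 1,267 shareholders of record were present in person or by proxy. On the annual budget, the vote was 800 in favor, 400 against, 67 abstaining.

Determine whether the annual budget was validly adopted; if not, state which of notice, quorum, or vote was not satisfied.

Invalid — quorum requirement not satisfied.

Notice: 15 days given; 10 required. Satisfied.
Quorum: 33% of 3,946 = 1,302.18, rounded up to 1,303; 1,267 present. Not satisfied.
Vote: requires two-thirds of the votes cast (1,267 − 67 abstaining = 1,200); 2/3 of 1200 = 800, so 800 needed; 800 in favor. Satisfied.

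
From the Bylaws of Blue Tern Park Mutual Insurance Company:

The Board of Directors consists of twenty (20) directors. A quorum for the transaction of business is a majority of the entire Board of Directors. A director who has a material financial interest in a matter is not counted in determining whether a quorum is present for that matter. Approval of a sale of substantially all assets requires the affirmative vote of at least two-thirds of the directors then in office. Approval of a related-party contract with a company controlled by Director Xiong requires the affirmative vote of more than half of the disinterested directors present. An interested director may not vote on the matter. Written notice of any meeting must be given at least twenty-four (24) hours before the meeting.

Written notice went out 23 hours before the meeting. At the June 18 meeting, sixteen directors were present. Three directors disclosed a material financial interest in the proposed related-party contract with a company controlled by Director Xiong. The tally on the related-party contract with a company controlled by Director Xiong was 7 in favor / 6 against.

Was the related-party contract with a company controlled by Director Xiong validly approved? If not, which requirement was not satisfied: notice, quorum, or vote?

Invalid — notice requirement not satisfied.

Notice: 23 hours given; 24 required (23 < 24). Not satisfied.
Quorum: 16 present, but the 3 interested directors do not count, leaving 13. Quorum is 11. Satisfied.
Vote: the related-party contract with a company controlled by Director Xiong requires a majority of the disinterested directors present (16 − 3 = 13). A majority of 13 is 7, so 7 affirmative votes are needed; 7 voted in favor. Satisfied.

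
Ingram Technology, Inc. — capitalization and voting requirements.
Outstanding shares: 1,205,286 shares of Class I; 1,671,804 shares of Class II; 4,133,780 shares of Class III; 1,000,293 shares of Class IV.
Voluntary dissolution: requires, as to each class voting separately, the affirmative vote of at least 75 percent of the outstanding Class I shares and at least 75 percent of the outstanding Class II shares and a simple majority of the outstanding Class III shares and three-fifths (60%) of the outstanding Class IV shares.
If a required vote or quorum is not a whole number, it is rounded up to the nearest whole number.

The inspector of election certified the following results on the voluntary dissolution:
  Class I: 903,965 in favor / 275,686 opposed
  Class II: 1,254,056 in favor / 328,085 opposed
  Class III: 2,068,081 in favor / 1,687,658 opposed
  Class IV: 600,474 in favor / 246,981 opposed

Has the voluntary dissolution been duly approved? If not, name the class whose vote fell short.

Class I: 3/4 of 1205286 = 903964.50, rounded up to 903965; 903,965 required, 903,965 in favor — approved.
Class II: 3/4 of 1671804 = 1253853; 1,253,853 required, 1,254,056 in favor — approved.
Class III: a majority of 4133780 is 2066891; 2,066,891 required, 2,068,081 in favor — approved.
Class IV: 3/5 of 1000293 = 600175.80, rounded up to 600176; 600,176 required, 600,474 in favor — approved.

Approved — every class gave the required vote.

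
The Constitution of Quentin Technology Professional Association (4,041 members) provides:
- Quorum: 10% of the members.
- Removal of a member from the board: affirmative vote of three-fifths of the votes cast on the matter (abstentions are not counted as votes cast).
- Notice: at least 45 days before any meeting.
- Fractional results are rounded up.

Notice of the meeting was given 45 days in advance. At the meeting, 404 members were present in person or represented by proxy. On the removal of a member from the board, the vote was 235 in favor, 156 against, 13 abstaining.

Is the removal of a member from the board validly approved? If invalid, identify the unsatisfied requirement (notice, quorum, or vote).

Invalid — quorum requirement not satisfied.

Notice: 45 days given; 45 required. Satisfied.
Quorum: 10% of 4,041 = 404.10, rounded up to 405; 404 present. Not satisfied.
Vote: requires three-fifths of the votes cast (404 − 13 abstaining = 391); 3/5 of 391 = 234.60, rounded up to 235, so 235 needed; 235 in favor. Satisfied.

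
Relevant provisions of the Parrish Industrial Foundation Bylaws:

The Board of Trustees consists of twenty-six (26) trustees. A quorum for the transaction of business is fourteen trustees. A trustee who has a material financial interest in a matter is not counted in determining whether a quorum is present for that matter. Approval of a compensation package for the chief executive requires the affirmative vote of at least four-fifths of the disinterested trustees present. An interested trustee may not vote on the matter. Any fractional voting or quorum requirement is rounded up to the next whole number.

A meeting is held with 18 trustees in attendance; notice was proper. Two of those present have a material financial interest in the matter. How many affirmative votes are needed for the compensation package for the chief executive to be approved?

The compensation package for the chief executive requires four-fifths of the disinterested trustees present (18 − 2 = 16).
4/5 of 16 = 12.80, rounded up to 13.

13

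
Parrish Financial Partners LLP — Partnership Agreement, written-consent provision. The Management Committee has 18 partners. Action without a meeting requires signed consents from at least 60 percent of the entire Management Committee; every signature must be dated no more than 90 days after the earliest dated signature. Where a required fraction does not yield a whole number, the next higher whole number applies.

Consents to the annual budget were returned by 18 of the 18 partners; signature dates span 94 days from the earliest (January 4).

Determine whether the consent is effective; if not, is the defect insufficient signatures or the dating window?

Signatures required: at least 60 percent of 18 — 3/5 of 18 = 10.80, rounded up to 11, so 11 needed; 18 signed. Sufficient.
Dating window: the latest signature is 94 days after the earliest; the limit is 90 days. Outside the window.

Not effective — dating-window requirement not satisfied.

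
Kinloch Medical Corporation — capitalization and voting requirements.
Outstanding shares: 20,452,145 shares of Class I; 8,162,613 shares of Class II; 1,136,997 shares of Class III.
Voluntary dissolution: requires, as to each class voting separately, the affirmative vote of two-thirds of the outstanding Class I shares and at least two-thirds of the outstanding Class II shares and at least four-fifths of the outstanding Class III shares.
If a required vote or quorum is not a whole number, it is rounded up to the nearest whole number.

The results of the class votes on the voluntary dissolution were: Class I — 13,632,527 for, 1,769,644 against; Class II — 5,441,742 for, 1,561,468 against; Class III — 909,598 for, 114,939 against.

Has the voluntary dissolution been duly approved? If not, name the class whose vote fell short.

Not approved — the Class I shares did not give the required vote.

Class I: 2/3 of 20452145 = 13634763.33, rounded up to 13634764; 13,634,764 required, 13,632,527 in favor — not approved.
Class II: 2/3 of 8162613 = 5441742; 5,441,742 required, 5,441,742 in favor — approved.
Class III: 4/5 of 1136997 = 909597.60, rounded up to 909598; 909,598 required, 909,598 in favor — approved.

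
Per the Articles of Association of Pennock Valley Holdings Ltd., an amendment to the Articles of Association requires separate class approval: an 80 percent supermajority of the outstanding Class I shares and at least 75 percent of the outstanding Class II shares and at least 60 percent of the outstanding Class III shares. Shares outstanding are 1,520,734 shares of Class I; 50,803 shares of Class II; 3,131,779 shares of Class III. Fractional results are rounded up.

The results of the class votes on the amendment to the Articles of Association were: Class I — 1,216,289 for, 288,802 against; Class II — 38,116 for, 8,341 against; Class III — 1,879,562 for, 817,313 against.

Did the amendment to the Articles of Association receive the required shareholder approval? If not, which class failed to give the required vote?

Class I: 4/5 of 1520734 = 1216587.20, rounded up to 1216588; 1,216,588 required, 1,216,289 in favor — not approved.
Class II: 3/4 of 50803 = 38102.25, rounded up to 38103; 38,103 required, 38,116 in favor — approved.
Class III: 3/5 of 3131779 = 1879067.40, rounded up to 1879068; 1,879,068 required, 1,879,562 in favor — approved.

Not approved — the Class I shares did not give the required vote.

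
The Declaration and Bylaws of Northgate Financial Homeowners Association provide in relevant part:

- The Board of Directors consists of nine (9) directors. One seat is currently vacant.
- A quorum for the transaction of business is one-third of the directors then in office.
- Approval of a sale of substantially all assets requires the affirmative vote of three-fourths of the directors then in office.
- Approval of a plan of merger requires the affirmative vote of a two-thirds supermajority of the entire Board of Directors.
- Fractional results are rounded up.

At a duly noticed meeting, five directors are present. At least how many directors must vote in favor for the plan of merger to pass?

6

The plan of merger requires two-thirds of the entire Board of Directors (9).
2/3 of 9 = 6.
(Only 5 can vote, so the plan of merger cannot pass at this meeting, but the required vote is still 6.)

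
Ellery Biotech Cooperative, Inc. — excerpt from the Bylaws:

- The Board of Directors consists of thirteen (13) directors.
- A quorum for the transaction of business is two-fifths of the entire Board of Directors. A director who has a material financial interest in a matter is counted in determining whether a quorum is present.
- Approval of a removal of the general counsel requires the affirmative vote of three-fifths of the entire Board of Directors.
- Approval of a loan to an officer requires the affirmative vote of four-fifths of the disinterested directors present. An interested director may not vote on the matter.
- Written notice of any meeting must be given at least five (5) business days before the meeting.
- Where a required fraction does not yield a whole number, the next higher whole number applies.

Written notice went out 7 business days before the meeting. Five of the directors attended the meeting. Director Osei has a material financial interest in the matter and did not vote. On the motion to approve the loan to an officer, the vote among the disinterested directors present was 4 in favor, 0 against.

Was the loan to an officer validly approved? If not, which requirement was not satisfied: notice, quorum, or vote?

Notice: 7 business days given; 5 required (7 ≥ 5). Satisfied.
Quorum: 5 present (interested directors count toward quorum); quorum is 6. Not satisfied.
Vote: the loan to an officer requires four-fifths of the disinterested directors present (5 − 1 = 4). 4/5 of 4 = 3.20, rounded up to 4, so 4 affirmative votes are needed; 4 voted in favor. Satisfied. (Moot — without a quorum no business can be validly transacted.)

Invalid — quorum requirement not satisfied.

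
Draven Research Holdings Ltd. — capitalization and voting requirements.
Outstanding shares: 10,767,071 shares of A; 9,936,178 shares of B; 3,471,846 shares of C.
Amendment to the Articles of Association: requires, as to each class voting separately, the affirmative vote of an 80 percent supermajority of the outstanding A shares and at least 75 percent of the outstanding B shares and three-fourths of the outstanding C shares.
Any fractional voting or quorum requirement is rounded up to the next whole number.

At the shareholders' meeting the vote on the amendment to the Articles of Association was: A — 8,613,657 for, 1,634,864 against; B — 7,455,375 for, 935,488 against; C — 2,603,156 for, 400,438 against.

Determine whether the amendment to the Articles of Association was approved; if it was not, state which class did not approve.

A: 4/5 of 10767071 = 8613656.80, rounded up to 8613657; 8,613,657 required, 8,613,657 in favor — approved.
B: 3/4 of 9936178 = 7452133.50, rounded up to 7452134; 7,452,134 required, 7,455,375 in favor — approved.
C: 3/4 of 3471846 = 2603884.50, rounded up to 2603885; 2,603,885 required, 2,603,156 in favor — not approved.

Not approved — the C shares did not give the required vote.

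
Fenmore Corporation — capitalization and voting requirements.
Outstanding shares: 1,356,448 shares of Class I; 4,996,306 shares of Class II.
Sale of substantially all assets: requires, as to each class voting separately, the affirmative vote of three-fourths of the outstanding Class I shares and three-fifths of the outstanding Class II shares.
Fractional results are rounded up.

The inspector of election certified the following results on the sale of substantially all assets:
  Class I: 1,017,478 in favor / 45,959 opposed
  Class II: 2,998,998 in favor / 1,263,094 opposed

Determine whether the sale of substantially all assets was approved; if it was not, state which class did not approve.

Class I: 3/4 of 1356448 = 1017336; 1,017,336 required, 1,017,478 in favor — approved.
Class II: 3/5 of 4996306 = 2997783.60, rounded up to 2997784; 2,997,784 required, 2,998,998 in favor — approved.

Approved — every class gave the required vote.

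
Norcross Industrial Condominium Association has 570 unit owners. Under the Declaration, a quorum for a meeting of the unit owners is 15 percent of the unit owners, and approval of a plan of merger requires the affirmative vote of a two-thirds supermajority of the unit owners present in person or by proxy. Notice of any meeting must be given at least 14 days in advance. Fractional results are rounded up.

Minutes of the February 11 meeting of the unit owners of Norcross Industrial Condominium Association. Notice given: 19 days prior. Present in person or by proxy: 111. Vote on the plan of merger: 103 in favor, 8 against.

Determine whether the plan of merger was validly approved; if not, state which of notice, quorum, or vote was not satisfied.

Notice: 19 days given; 14 required. Satisfied.
Quorum: 15% of 570 = 85.50, rounded up to 86; 111 present. Satisfied.
Vote: requires two-thirds of those present (111); 2/3 of 111 = 74, so 74 needed; 103 in favor. Satisfied.

Valid — all requirements satisfied.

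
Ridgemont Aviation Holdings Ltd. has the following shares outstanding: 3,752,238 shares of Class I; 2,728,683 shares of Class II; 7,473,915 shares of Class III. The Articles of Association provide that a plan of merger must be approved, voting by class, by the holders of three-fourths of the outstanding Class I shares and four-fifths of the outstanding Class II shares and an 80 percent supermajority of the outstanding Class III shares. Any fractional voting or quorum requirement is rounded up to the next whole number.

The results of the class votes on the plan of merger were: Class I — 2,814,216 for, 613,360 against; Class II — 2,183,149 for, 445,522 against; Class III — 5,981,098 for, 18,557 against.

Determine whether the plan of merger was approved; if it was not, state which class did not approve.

Class I: 3/4 of 3752238 = 2814178.50, rounded up to 2814179; 2,814,179 required, 2,814,216 in favor — approved.
Class II: 4/5 of 2728683 = 2182946.40, rounded up to 2182947; 2,182,947 required, 2,183,149 in favor — approved.
Class III: 4/5 of 7473915 = 5979132; 5,979,132 required, 5,981,098 in favor — approved.

Approved — every class gave the required vote.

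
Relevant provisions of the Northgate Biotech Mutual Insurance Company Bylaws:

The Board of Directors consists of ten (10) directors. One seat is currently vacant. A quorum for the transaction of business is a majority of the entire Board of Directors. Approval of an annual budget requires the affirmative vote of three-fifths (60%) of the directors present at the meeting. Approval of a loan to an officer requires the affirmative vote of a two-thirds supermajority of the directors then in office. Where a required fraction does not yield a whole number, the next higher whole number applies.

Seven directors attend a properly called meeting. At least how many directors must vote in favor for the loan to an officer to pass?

6

The loan to an officer requires two-thirds of the directors then in office (9).
2/3 of 9 = 6.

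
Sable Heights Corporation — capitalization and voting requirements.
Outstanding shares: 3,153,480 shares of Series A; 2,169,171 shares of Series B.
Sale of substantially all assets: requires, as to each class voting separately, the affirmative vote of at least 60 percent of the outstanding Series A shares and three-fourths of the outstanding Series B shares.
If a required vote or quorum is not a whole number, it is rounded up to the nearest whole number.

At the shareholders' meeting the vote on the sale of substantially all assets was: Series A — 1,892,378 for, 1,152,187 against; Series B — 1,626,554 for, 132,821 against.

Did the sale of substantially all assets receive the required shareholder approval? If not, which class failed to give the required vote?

Not approved — the Series B shares did not give the required vote.

Series A: 3/5 of 3153480 = 1892088; 1,892,088 required, 1,892,378 in favor — approved.
Series B: 3/4 of 2169171 = 1626878.25, rounded up to 1626879; 1,626,879 required, 1,626,554 in favor — not approved.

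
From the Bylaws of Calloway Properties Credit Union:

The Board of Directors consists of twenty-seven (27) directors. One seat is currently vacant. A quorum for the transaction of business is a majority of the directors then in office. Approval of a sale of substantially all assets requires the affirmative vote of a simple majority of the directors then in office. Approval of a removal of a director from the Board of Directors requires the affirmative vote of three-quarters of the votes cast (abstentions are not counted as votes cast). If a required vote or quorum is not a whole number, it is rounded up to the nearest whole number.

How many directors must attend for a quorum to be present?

14

A majority of 26 is 14.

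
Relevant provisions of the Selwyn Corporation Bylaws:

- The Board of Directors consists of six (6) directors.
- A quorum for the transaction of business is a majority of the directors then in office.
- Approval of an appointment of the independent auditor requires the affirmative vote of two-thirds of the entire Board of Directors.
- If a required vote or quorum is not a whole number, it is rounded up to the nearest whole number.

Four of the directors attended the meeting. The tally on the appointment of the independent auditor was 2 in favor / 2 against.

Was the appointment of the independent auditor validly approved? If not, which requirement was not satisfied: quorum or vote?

Quorum: 4 present; quorum is 4. Satisfied.
Vote: the appointment of the independent auditor requires two-thirds of the entire Board of Directors (6). 2/3 of 6 = 4, so 4 affirmative votes are needed; 2 voted in favor. Not satisfied.

Invalid — vote requirement not satisfied.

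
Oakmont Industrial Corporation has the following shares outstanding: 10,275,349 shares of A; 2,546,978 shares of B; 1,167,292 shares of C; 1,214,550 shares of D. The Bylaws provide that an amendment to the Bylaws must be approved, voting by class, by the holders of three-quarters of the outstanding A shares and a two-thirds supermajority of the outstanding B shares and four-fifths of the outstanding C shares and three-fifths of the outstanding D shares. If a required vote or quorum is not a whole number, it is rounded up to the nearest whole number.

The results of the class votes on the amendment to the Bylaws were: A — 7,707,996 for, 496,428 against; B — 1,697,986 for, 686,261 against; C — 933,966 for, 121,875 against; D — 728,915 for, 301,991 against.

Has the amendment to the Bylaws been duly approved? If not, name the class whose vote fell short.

A: 3/4 of 10275349 = 7706511.75, rounded up to 7706512; 7,706,512 required, 7,707,996 in favor — approved.
B: 2/3 of 2546978 = 1697985.33, rounded up to 1697986; 1,697,986 required, 1,697,986 in favor — approved.
C: 4/5 of 1167292 = 933833.60, rounded up to 933834; 933,834 required, 933,966 in favor — approved.
D: 3/5 of 1214550 = 728730; 728,730 required, 728,915 in favor — approved.

Approved — every class gave the required vote.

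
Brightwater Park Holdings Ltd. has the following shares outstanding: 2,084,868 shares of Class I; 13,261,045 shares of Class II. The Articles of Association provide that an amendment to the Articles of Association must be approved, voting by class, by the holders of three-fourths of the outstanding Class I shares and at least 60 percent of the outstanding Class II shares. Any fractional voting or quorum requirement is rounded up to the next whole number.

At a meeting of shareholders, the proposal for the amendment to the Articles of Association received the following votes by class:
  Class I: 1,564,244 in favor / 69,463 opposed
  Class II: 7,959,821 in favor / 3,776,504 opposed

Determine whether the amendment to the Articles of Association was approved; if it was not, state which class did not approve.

Class I: 3/4 of 2084868 = 1563651; 1,563,651 required, 1,564,244 in favor — approved.
Class II: 3/5 of 13261045 = 7956627; 7,956,627 required, 7,959,821 in favor — approved.

Approved — every class gave the required vote.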